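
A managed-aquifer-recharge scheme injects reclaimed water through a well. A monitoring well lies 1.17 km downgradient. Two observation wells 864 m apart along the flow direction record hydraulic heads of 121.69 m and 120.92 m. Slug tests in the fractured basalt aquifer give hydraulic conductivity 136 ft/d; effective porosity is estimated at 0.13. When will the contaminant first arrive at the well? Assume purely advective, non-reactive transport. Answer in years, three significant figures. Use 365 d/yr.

Hydraulic gradient i = (121.69 − 120.92) / 864 = 0.77 / 864 = 8.912e-4
K = 136 ft/d × 0.3048 = 41.45 m/d
q = Ki = 41.45 × 8.912e-4 = 0.03694 m/d
v = Ki/n = 41.45·8.912e-4/0.13 = 0.2842 m/d
L = 1.17 km = 1170 m
t = L / v = 1170 / 0.2842 = 4117 d
   = 4117 / 365 = 11.3 yr

11.3 years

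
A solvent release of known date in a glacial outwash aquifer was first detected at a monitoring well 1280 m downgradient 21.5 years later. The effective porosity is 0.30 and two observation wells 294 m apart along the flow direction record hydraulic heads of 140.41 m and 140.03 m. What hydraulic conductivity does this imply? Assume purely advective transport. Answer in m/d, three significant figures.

Hydraulic gradient i = (140.41 − 140.03) / 294 = 0.38 / 294 = 0.001293
t = 21.5 years = 7848 d
v = L / t = 1280 / 7848 = 0.1631 m/d
K = v · n / i = 0.1631 × 0.30 / 0.001293 = 37.9 m/d

37.9 m/d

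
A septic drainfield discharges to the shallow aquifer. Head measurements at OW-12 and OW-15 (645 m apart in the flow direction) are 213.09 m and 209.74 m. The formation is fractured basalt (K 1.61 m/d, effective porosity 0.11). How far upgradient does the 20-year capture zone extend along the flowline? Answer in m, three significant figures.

555 m

Hydraulic gradient i = (213.09 − 209.74) / 645 = 3.35 / 645 = 0.005194
q = Ki = 1.61 × 0.005194 = 0.008362 m/d
Seepage velocity v = q / n = 0.008362 / 0.11 = 0.07602 m/d
T = 20 yr × 365 = 7300 d
L = v × T = 0.07602 × 7300 = 554.9 m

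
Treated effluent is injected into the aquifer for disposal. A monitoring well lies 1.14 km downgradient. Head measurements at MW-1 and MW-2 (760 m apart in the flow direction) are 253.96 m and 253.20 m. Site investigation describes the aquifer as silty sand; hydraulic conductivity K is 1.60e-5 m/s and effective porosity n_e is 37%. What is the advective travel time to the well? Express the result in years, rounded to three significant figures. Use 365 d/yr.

836 years

Hydraulic gradient i = (253.96 − 253.20) / 760 = 0.76 / 760 = 0.001000
K = 1.60e-5 m/s × 86400 s/d = 1.382 m/d
Specific discharge q = 1.382 × 0.001000 = 0.001382 m/d
Seepage velocity v = q / n = 0.001382 / 0.37 = 0.003736 m/d
L = 1.14 km = 1140 m
t = L / v = 1140 / 0.003736 = 305100 d
   = 305100 / 365 = 836 yr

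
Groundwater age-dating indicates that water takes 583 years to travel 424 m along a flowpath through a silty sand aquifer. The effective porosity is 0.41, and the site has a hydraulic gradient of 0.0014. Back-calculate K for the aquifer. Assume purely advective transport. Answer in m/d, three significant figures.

0.584 m/d

t = 583 years = 212800 d
v = L / t = 424 / 212800 = 0.001993 m/d
K = v · n / i = 0.001993 × 0.41 / 0.0014 = 0.584 m/d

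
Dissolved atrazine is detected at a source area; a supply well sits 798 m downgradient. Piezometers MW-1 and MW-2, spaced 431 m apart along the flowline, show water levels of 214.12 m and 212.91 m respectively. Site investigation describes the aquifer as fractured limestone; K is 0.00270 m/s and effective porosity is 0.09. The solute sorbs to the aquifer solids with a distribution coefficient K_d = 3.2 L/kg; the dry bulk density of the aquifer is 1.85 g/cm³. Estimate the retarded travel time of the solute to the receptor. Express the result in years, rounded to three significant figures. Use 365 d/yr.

Hydraulic gradient i = (214.12 − 212.91) / 431 = 1.21 / 431 = 0.002807
K = 0.00270 m/s × 86400 s/d = 233.3 m/d
q = Ki = 233.3 × 0.002807 = 0.6549 m/d
v = Ki/n = 233.3·0.002807/0.09 = 7.277 m/d
Retardation R = 1 + ρ_b·K_d/n = 1 + 1.85×3.2/0.09 = 66.78
Contaminant velocity v_c = v/R = 7.277/66.78 = 0.1090 m/d
t = L/v_c = 798/0.1090 = 7323 d
   = 7323/365 = 20.1 yr

20.1 years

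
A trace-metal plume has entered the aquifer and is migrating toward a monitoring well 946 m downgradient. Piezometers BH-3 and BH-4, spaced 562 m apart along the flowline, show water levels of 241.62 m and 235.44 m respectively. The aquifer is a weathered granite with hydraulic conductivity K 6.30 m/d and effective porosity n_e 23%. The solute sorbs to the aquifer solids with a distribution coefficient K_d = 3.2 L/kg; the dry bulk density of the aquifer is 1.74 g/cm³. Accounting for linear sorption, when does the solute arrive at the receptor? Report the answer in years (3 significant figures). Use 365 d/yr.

Hydraulic gradient i = (241.62 − 235.44) / 562 = 6.18 / 562 = 0.01100
Darcy flux q = K·i = 6.30 × 0.01100 = 0.06928 m/d
Seepage velocity v = q / n = 0.06928 / 0.23 = 0.3012 m/d
Retardation R = 1 + ρ_b·K_d/n = 1 + 1.74×3.2/0.23 = 25.21
Contaminant velocity v_c = v/R = 0.3012/25.21 = 0.01195 m/d
t = L/v_c = 946/0.01195 = 79170 d
   = 79170/365 = 217 yr

217 years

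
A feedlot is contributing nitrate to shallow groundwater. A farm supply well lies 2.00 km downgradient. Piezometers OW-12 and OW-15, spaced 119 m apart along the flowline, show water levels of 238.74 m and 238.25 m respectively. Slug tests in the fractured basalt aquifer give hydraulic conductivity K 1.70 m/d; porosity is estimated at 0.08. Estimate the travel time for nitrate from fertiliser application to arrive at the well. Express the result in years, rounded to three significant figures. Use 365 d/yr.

Hydraulic gradient i = (238.74 − 238.25) / 119 = 0.49 / 119 = 0.004118
Specific discharge q = 1.70 × 0.004118 = 0.007000 m/d
v_s = q/n_e = 0.007000/0.08 = 0.08750 m/d
L = 2.00 km = 2000 m
t = L / v = 2000 / 0.08750 = 22860 d
   = 22860 / 365 = 62.6 yr

62.6 years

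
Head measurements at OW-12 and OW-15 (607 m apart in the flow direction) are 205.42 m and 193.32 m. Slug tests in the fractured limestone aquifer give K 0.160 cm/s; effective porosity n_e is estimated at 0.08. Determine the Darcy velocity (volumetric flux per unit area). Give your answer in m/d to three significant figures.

2.76 m/d

Hydraulic gradient i = (205.42 − 193.32) / 607 = 12.10 / 607 = 0.01993
K = 0.160 cm/s × 864 = 138.2 m/d
Specific discharge q = 138.2 × 0.01993 = 2.756 m/d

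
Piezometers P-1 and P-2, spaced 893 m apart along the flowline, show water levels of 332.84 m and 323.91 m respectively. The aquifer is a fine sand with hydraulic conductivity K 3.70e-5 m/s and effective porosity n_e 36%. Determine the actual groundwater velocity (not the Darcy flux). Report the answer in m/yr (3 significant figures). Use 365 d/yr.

32.4 m/yr

Hydraulic gradient i = (332.84 − 323.91) / 893 = 8.93 / 893 = 0.01000
K = 3.70e-5 m/s × 86400 s/d = 3.197 m/d
Darcy flux q = K·i = 3.197 × 0.01000 = 0.03197 m/d
v = Ki/n = 3.197·0.01000/0.36 = 0.08880 m/d
   = 0.08880 × 365 = 32.4 m/yr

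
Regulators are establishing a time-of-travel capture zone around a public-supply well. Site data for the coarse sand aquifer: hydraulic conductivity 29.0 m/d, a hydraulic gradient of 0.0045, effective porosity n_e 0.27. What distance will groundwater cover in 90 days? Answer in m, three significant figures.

43.5 m

q = Ki = 29.0 × 0.0045 = 0.1305 m/d
v_s = q/n_e = 0.1305/0.27 = 0.4833 m/d
L = v × T = 0.4833 × 90 = 43.50 m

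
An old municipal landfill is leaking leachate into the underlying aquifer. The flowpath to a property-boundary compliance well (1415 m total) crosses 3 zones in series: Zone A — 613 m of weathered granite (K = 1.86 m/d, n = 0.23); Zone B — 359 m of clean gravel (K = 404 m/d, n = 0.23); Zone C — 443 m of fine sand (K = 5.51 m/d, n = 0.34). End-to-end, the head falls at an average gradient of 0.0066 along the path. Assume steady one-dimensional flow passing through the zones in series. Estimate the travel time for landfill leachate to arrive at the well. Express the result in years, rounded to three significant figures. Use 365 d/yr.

45.1 years

Steady 1-D flow in series ⇒ the Darcy flux q is identical in every zone and the zone head losses add (resistances L/K in series).
Σ(L/K) = 613/1.86 + 359/404 + 443/5.51 = 329.6 + 0.8886 + 80.40 = 410.9 d
K_eq = L_total / Σ(L/K) = 1415 / 410.9 = 3.444 m/d
q = K_eq · i = 3.444 × 0.0066 = 0.02273 m/d (same in every zone)
Zone A: v = q/n = 0.02273/0.23 = 0.09883 m/d → t_A = 613/0.09883 = 6203 d
Zone B: v = q/n = 0.02273/0.23 = 0.09883 m/d → t_B = 359/0.09883 = 3633 d
Zone C: v = q/n = 0.02273/0.34 = 0.06685 m/d → t_C = 443/0.06685 = 6626 d
Total t = 6203 + 3633 + 6626 = 16460 d
   = 16460 / 365 = 45.1 yr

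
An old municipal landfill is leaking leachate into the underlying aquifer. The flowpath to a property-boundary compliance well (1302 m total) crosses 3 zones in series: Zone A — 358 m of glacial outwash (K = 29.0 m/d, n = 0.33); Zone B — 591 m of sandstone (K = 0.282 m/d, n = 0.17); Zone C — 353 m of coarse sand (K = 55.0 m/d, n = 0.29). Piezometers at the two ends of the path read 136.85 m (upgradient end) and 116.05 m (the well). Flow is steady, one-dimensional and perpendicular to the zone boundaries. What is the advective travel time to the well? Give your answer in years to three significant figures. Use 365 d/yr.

89.4 years

Total head drop ΔH = 136.85 − 116.05 = 20.80 m
Continuity: the same q passes through each zone, so ΔH = q·Σ(L_j/K_j) — the zones act as resistances in series.
Σ(L/K) = 358/29.0 + 591/0.282 + 353/55.0 = 12.34 + 2096 + 6.418 = 2115 d
q = ΔH / Σ(L/K) = 20.80 / 2115 = 0.009837 m/d (same in every zone)
Zone A: v = q/n = 0.009837/0.33 = 0.02981 m/d → t_A = 358/0.02981 = 12010 d
Zone B: v = q/n = 0.009837/0.17 = 0.05786 m/d → t_B = 591/0.05786 = 10210 d
Zone C: v = q/n = 0.009837/0.29 = 0.03392 m/d → t_C = 353/0.03392 = 10410 d
Total t = 12010 + 10210 + 10410 = 32630 d
   = 32630 / 365 = 89.4 yr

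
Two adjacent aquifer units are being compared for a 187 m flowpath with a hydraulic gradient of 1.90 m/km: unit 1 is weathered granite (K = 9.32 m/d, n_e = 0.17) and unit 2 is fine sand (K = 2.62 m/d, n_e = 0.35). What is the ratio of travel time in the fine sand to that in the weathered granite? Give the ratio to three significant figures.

7.32

Unit 1 (weathered granite): v = 9.32×0.0019/0.17 = 0.1042 m/d, t = 187/0.1042 = 1795 d
Unit 2 (fine sand): v = 2.62×0.0019/0.35 = 0.01422 m/d, t = 187/0.01422 = 13150 d
t(fine sand) / t(weathered granite) = 13150/1795 = 7.32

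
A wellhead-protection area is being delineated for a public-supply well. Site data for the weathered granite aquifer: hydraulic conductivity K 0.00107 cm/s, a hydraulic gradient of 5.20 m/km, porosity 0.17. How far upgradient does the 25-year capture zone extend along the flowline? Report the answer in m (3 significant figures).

258 m

K = 0.00107 cm/s × 864 = 0.9245 m/d
Darcy flux q = K·i = 0.9245 × 0.0052 = 0.004807 m/d
v_s = q/n_e = 0.004807/0.17 = 0.02828 m/d
T = 25 yr × 365 = 9125 d
L = v × T = 0.02828 × 9125 = 258.0 m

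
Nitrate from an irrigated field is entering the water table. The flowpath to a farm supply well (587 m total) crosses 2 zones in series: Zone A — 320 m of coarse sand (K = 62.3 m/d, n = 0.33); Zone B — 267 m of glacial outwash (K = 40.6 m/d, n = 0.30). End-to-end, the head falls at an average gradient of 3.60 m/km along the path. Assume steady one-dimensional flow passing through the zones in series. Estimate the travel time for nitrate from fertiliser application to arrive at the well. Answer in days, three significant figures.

1030 days

Steady 1-D flow in series ⇒ the Darcy flux q is identical in every zone and the zone head losses add (resistances L/K in series).
Σ(L/K) = 320/62.3 + 267/40.6 = 5.136 + 6.576 = 11.71 d
K_eq = L_total / Σ(L/K) = 587 / 11.71 = 50.12 m/d
q = K_eq · i = 50.12 × 0.0036 = 0.1804 m/d (same in every zone)
Zone A: v = q/n = 0.1804/0.33 = 0.5467 m/d → t_A = 320/0.5467 = 585.3 d
Zone B: v = q/n = 0.1804/0.30 = 0.6014 m/d → t_B = 267/0.6014 = 444.0 d
Total t = 585.3 + 444.0 = 1029 d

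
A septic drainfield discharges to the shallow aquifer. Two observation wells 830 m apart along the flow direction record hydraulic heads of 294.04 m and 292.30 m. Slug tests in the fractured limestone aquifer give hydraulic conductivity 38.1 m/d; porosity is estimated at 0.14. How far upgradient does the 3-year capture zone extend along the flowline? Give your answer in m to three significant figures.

625 m

Hydraulic gradient i = (294.04 − 292.30) / 830 = 1.74 / 830 = 0.002096
Darcy flux q = K·i = 38.1 × 0.002096 = 0.07987 m/d
Average linear velocity = 0.07987 / 0.14 = 0.5705 m/d
T = 3 yr × 365 = 1095 d
L = v × T = 0.5705 × 1095 = 624.7 m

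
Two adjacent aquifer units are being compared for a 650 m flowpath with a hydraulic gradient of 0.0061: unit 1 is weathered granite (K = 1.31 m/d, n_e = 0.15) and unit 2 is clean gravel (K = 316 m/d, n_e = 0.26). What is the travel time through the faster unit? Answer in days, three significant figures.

Unit 1 (weathered granite): v = 1.31×0.0061/0.15 = 0.05327 m/d, t = 650/0.05327 = 12200 d
Unit 2 (clean gravel): v = 316×0.0061/0.26 = 7.414 m/d, t = 650/7.414 = 87.67 d
Faster unit: t = 87.7 d

87.7 days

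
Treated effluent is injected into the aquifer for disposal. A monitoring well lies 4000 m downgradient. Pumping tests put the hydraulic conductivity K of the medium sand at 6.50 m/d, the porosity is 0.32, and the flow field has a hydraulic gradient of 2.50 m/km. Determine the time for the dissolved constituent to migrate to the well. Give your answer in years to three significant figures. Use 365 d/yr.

216 years

Darcy flux q = K·i = 6.50 × 0.0025 = 0.01625 m/d
v_s = q/n_e = 0.01625/0.32 = 0.05078 m/d
t = L / v = 4000 / 0.05078 = 78770 d
   = 78770 / 365 = 216 yr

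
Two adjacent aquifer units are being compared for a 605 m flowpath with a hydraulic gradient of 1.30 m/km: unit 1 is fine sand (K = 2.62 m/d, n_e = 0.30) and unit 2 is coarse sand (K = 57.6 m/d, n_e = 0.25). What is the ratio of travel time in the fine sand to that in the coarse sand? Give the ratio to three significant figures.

Unit 1 (fine sand): v = 2.62×0.0013/0.30 = 0.01135 m/d, t = 605/0.01135 = 53290 d
Unit 2 (coarse sand): v = 57.6×0.0013/0.25 = 0.2995 m/d, t = 605/0.2995 = 2020 d
t(fine sand) / t(coarse sand) = 53290/2020 = 26.4

26.4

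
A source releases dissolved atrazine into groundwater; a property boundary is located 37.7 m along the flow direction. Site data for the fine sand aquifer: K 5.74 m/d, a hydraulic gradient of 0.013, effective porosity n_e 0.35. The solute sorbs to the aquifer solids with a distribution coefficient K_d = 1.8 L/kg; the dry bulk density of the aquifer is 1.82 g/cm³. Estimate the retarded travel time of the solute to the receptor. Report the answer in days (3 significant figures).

1830 days

Darcy flux q = K·i = 5.74 × 0.013 = 0.07462 m/d
v = Ki/n = 5.74·0.013/0.35 = 0.2132 m/d
Retardation R = 1 + ρ_b·K_d/n = 1 + 1.82×1.8/0.35 = 10.36
Contaminant velocity v_c = v/R = 0.2132/10.36 = 0.02058 m/d
t = L/v_c = 37.7/0.02058 = 1832 d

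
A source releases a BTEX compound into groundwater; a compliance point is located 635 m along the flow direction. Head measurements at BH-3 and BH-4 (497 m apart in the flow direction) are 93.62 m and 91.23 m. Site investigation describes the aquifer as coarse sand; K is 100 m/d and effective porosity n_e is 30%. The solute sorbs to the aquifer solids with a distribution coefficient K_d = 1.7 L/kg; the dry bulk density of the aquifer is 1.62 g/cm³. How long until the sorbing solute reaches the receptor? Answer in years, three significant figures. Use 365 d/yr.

11.0 years

Hydraulic gradient i = (93.62 − 91.23) / 497 = 2.39 / 497 = 0.004809
q = Ki = 100 × 0.004809 = 0.4809 m/d
Seepage velocity v = q / n = 0.4809 / 0.30 = 1.603 m/d
Retardation R = 1 + ρ_b·K_d/n = 1 + 1.62×1.7/0.30 = 10.18
Contaminant velocity v_c = v/R = 1.603/10.18 = 0.1575 m/d
t = L/v_c = 635/0.1575 = 4033 d
   = 4033/365 = 11.0 yr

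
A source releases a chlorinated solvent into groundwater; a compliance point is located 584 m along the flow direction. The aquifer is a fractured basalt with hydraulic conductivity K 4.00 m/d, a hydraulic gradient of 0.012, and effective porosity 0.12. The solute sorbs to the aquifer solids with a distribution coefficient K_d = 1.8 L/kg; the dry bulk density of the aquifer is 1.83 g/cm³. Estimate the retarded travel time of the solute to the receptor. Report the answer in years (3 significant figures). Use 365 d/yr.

114 years

Specific discharge q = 4.00 × 0.012 = 0.04800 m/d
Average linear velocity = 0.04800 / 0.12 = 0.4000 m/d
Retardation R = 1 + ρ_b·K_d/n = 1 + 1.83×1.8/0.12 = 28.45
Contaminant velocity v_c = v/R = 0.4000/28.45 = 0.01406 m/d
t = L/v_c = 584/0.01406 = 41540 d
   = 41540/365 = 114 yr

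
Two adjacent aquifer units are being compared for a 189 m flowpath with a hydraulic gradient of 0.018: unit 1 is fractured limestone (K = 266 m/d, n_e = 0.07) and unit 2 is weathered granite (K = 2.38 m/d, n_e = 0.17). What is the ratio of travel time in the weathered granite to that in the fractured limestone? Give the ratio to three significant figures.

Unit 1 (fractured limestone): v = 266×0.018/0.07 = 68.40 m/d, t = 189/68.40 = 2.763 d
Unit 2 (weathered granite): v = 2.38×0.018/0.17 = 0.2520 m/d, t = 189/0.2520 = 750.0 d
t(weathered granite) / t(fractured limestone) = 750.0/2.763 = 271

271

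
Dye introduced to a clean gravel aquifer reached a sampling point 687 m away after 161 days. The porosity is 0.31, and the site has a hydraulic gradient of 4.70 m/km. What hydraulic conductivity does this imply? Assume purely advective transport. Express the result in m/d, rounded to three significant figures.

281 m/d

v = L / t = 687 / 161 = 4.267 m/d
K = v · n / i = 4.267 × 0.31 / 0.0047 = 281 m/d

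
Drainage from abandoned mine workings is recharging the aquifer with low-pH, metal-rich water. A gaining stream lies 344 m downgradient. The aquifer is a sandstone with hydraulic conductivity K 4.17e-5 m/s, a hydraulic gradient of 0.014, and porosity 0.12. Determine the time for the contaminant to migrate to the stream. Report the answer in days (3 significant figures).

K = 4.17e-5 m/s × 86400 s/d = 3.603 m/d
q = Ki = 3.603 × 0.014 = 0.05044 m/d
Average linear velocity = 0.05044 / 0.12 = 0.4203 m/d
t = L / v = 344 / 0.4203 = 818.4 d

818 days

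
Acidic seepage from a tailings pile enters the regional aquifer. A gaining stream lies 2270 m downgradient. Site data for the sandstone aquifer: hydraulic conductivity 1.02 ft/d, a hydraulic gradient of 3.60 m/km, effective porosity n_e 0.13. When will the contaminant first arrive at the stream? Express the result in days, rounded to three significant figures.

K = 1.02 ft/d × 0.3048 = 0.3109 m/d
Specific discharge q = 0.3109 × 0.0036 = 0.001119 m/d
v = Ki/n = 0.3109·0.0036/0.13 = 0.008609 m/d
t = L / v = 2270 / 0.008609 = 263700 d

264000 days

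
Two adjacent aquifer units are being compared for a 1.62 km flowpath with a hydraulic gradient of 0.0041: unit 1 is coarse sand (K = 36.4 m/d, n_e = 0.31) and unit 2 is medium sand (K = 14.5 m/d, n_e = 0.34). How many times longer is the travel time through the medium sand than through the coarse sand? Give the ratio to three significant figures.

Unit 1 (coarse sand): v = 36.4×0.0041/0.31 = 0.4814 m/d, t = 1620/0.4814 = 3365 d
Unit 2 (medium sand): v = 14.5×0.0041/0.34 = 0.1749 m/d, t = 1620/0.1749 = 9265 d
t(medium sand) / t(coarse sand) = 9265/3365 = 2.75

2.75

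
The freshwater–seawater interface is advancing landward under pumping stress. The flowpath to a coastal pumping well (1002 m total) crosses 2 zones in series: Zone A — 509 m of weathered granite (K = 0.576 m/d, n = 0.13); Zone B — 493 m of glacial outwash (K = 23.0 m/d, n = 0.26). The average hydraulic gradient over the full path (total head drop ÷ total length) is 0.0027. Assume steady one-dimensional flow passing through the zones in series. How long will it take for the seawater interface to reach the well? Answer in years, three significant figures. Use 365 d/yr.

178 years

Continuity: the same q passes through each zone, so ΔH = q·Σ(L_j/K_j) — the zones act as resistances in series.
Σ(L/K) = 509/0.576 + 493/23.0 = 883.7 + 21.43 = 905.1 d
K_eq = L_total / Σ(L/K) = 1002 / 905.1 = 1.107 m/d
q = K_eq · i = 1.107 × 0.0027 = 0.002989 m/d (same in every zone)
Zone A: v = q/n = 0.002989/0.13 = 0.02299 m/d → t_A = 509/0.02299 = 22140 d
Zone B: v = q/n = 0.002989/0.26 = 0.01150 m/d → t_B = 493/0.01150 = 42880 d
Total t = 22140 + 42880 = 65020 d
   = 65020 / 365 = 178 yr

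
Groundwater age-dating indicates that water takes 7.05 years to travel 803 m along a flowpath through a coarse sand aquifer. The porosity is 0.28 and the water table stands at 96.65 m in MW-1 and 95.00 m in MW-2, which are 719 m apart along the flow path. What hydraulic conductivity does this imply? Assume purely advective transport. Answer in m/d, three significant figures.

38.1 m/d

Hydraulic gradient i = (96.65 − 95.00) / 719 = 1.65 / 719 = 0.002295
t = 7.05 years = 2573 d
v = L / t = 803 / 2573 = 0.3121 m/d
K = v · n / i = 0.3121 × 0.28 / 0.002295 = 38.1 m/d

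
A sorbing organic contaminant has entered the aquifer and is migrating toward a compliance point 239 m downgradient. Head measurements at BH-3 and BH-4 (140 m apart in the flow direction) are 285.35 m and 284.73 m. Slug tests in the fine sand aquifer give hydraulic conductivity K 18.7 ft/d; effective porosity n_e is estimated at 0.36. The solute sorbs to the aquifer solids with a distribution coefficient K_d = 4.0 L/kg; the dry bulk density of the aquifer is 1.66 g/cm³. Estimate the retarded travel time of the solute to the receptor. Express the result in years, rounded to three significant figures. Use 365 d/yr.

182 years

Hydraulic gradient i = (285.35 − 284.73) / 140 = 0.62 / 140 = 0.004429
K = 18.7 ft/d × 0.3048 = 5.700 m/d
Darcy flux q = K·i = 5.700 × 0.004429 = 0.02524 m/d
Average linear velocity = 0.02524 / 0.36 = 0.07012 m/d
Retardation R = 1 + ρ_b·K_d/n = 1 + 1.66×4.0/0.36 = 19.44
Contaminant velocity v_c = v/R = 0.07012/19.44 = 0.003606 m/d
t = L/v_c = 239/0.003606 = 66280 d
   = 66280/365 = 182 yr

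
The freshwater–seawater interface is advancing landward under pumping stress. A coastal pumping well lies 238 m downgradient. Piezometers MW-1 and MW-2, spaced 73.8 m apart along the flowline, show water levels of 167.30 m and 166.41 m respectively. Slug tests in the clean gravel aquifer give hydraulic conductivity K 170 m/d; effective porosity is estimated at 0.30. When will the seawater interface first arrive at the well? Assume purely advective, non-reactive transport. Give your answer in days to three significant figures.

34.8 days

Hydraulic gradient i = (167.30 − 166.41) / 73.8 = 0.89 / 73.8 = 0.01206
Specific discharge q = 170 × 0.01206 = 2.050 m/d
v = Ki/n = 170·0.01206/0.30 = 6.834 m/d
t = L / v = 238 / 6.834 = 34.83 d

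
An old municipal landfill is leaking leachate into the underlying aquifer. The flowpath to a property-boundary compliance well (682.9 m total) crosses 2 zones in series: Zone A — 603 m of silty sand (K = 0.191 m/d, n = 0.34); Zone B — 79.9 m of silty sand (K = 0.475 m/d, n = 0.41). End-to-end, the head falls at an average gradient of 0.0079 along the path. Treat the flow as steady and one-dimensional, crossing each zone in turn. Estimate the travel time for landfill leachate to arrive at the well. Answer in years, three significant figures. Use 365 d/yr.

402 years

For zones in series the flux q is common to all zones; the equivalent conductivity is the harmonic (thickness-weighted) mean, K_eq = L_total / Σ(L_j/K_j).
Σ(L/K) = 603/0.191 + 79.9/0.475 = 3157 + 168.2 = 3325 d
K_eq = L_total / Σ(L/K) = 682.9 / 3325 = 0.2054 m/d
q = K_eq · i = 0.2054 × 0.0079 = 0.001622 m/d (same in every zone)
Zone A: v = q/n = 0.001622/0.34 = 0.004772 m/d → t_A = 603/0.004772 = 126400 d
Zone B: v = q/n = 0.001622/0.41 = 0.003957 m/d → t_B = 79.9/0.003957 = 20190 d
Total t = 126400 + 20190 = 146600 d
   = 146600 / 365 = 402 yr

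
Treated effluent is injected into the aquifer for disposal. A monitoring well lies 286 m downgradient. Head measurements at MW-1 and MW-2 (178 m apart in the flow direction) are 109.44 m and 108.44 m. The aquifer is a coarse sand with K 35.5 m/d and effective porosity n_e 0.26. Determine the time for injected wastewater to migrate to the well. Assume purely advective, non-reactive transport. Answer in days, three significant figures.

373 days

Hydraulic gradient i = (109.44 − 108.44) / 178 = 1.00 / 178 = 0.005618
Specific discharge q = 35.5 × 0.005618 = 0.1994 m/d
Seepage velocity v = q / n = 0.1994 / 0.26 = 0.7671 m/d
t = L / v = 286 / 0.7671 = 372.8 d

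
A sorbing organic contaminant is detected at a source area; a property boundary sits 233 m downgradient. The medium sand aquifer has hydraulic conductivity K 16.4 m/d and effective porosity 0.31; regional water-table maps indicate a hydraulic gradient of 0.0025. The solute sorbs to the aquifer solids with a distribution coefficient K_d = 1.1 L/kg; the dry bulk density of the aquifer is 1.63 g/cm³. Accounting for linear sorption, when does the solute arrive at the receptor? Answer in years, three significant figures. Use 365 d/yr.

32.7 years

q = Ki = 16.4 × 0.0025 = 0.04100 m/d
Seepage velocity v = q / n = 0.04100 / 0.31 = 0.1323 m/d
Retardation R = 1 + ρ_b·K_d/n = 1 + 1.63×1.1/0.31 = 6.784
Contaminant velocity v_c = v/R = 0.1323/6.784 = 0.01950 m/d
t = L/v_c = 233/0.01950 = 11950 d
   = 11950/365 = 32.7 yr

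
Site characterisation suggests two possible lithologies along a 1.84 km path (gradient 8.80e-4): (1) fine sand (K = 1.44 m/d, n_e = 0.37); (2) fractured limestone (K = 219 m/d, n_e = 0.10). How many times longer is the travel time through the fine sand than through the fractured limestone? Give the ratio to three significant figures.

563

Unit 1 (fine sand): v = 1.44×8.8e-4/0.37 = 0.003425 m/d, t = 1840/0.003425 = 537200 d
Unit 2 (fractured limestone): v = 219×8.8e-4/0.10 = 1.927 m/d, t = 1840/1.927 = 954.8 d
t(fine sand) / t(fractured limestone) = 537200/954.8 = 563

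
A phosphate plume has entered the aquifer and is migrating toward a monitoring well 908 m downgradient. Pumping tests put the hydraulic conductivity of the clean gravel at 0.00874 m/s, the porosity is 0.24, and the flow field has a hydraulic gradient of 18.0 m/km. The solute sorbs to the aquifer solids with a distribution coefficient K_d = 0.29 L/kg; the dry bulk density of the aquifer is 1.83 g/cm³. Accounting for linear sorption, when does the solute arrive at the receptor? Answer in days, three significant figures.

K = 0.00874 m/s × 86400 s/d = 755.1 m/d
Specific discharge q = 755.1 × 0.018 = 13.59 m/d
v = Ki/n = 755.1·0.018/0.24 = 56.64 m/d
Retardation R = 1 + ρ_b·K_d/n = 1 + 1.83×0.29/0.24 = 3.211
Contaminant velocity v_c = v/R = 56.64/3.211 = 17.64 m/d
t = L/v_c = 908/17.64 = 51.48 d

51.5 days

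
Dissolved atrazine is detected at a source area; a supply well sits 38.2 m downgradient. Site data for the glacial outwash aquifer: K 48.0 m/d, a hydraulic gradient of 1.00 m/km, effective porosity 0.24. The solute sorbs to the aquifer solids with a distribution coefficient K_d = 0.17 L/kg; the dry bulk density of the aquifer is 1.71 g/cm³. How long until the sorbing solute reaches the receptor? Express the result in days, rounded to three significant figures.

Specific discharge q = 48.0 × 0.0010 = 0.04800 m/d
v_s = q/n_e = 0.04800/0.24 = 0.2000 m/d
Retardation R = 1 + ρ_b·K_d/n = 1 + 1.71×0.17/0.24 = 2.211
Contaminant velocity v_c = v/R = 0.2000/2.211 = 0.09045 m/d
t = L/v_c = 38.2/0.09045 = 422.3 d

422 days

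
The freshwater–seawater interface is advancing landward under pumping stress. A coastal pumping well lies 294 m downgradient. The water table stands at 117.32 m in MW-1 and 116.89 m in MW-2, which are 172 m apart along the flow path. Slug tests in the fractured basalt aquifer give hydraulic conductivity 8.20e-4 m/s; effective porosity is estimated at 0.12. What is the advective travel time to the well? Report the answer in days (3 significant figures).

Hydraulic gradient i = (117.32 − 116.89) / 172 = 0.43 / 172 = 0.002500
K = 8.20e-4 m/s × 86400 s/d = 70.85 m/d
Specific discharge q = 70.85 × 0.002500 = 0.1771 m/d
v = Ki/n = 70.85·0.002500/0.12 = 1.476 m/d
t = L / v = 294 / 1.476 = 199.2 d

199 days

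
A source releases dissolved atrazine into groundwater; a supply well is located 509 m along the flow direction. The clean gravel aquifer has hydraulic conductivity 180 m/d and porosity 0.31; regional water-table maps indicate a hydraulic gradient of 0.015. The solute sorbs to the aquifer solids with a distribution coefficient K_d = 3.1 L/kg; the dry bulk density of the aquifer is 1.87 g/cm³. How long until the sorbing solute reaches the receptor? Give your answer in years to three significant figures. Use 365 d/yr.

Specific discharge q = 180 × 0.015 = 2.700 m/d
Average linear velocity = 2.700 / 0.31 = 8.710 m/d
Retardation R = 1 + ρ_b·K_d/n = 1 + 1.87×3.1/0.31 = 19.70
Contaminant velocity v_c = v/R = 8.710/19.70 = 0.4421 m/d
t = L/v_c = 509/0.4421 = 1151 d
   = 1151/365 = 3.15 yr

3.15 years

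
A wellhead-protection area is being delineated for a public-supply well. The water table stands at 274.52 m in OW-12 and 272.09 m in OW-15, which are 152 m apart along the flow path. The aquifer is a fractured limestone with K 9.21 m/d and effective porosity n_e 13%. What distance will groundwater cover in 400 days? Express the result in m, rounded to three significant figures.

Hydraulic gradient i = (274.52 − 272.09) / 152 = 2.43 / 152 = 0.01599
Specific discharge q = 9.21 × 0.01599 = 0.1472 m/d
Average linear velocity = 0.1472 / 0.13 = 1.133 m/d
L = v × T = 1.133 × 400 = 453.0 m

453 m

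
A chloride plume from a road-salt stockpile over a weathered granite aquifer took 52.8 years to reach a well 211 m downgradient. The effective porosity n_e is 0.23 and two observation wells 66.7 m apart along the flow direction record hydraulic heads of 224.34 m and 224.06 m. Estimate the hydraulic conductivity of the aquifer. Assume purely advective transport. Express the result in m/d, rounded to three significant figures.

Hydraulic gradient i = (224.34 − 224.06) / 66.7 = 0.28 / 66.7 = 0.004198
t = 52.8 years = 19270 d
v = L / t = 211 / 19270 = 0.01095 m/d
K = v · n / i = 0.01095 × 0.23 / 0.004198 = 0.600 m/d

0.600 m/d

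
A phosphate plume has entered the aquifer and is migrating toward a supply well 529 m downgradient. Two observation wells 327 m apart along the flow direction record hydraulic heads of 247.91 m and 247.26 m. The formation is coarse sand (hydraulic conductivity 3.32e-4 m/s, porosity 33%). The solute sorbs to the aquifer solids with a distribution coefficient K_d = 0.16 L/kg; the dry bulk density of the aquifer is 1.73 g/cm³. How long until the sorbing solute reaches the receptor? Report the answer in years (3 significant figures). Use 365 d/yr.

15.4 years

Hydraulic gradient i = (247.91 − 247.26) / 327 = 0.65 / 327 = 0.001988
K = 3.32e-4 m/s × 86400 s/d = 28.68 m/d
Darcy flux q = K·i = 28.68 × 0.001988 = 0.05702 m/d
Seepage velocity v = q / n = 0.05702 / 0.33 = 0.1728 m/d
Retardation R = 1 + ρ_b·K_d/n = 1 + 1.73×0.16/0.33 = 1.839
Contaminant velocity v_c = v/R = 0.1728/1.839 = 0.09397 m/d
t = L/v_c = 529/0.09397 = 5630 d
   = 5630/365 = 15.4 yr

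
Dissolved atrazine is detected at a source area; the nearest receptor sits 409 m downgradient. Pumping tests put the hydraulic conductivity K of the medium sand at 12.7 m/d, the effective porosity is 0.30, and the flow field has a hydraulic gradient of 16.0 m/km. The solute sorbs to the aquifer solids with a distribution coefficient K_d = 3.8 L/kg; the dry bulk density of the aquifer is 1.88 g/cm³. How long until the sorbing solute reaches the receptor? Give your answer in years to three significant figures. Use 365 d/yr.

Specific discharge q = 12.7 × 0.016 = 0.2032 m/d
v_s = q/n_e = 0.2032/0.30 = 0.6773 m/d
Retardation R = 1 + ρ_b·K_d/n = 1 + 1.88×3.8/0.30 = 24.81
Contaminant velocity v_c = v/R = 0.6773/24.81 = 0.02730 m/d
t = L/v_c = 409/0.02730 = 14980 d
   = 14980/365 = 41.0 yr

41.0 years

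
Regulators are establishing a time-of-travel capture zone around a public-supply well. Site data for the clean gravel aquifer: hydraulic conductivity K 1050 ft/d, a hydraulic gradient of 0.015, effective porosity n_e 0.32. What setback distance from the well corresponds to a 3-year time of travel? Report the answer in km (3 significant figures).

16.4 km

K = 1050 ft/d × 0.3048 = 320.0 m/d
Darcy flux q = K·i = 320.0 × 0.015 = 4.801 m/d
Average linear velocity = 4.801 / 0.32 = 15.00 m/d
T = 3 yr × 365 = 1095 d
L = v × T = 15.00 × 1095 = 16430 m
   = 16.4 km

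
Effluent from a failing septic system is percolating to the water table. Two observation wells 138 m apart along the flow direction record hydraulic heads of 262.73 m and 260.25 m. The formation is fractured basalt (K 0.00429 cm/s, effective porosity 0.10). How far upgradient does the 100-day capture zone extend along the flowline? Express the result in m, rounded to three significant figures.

66.6 m

Hydraulic gradient i = (262.73 − 260.25) / 138 = 2.48 / 138 = 0.01797
K = 0.00429 cm/s × 864 = 3.707 m/d
Darcy flux q = K·i = 3.707 × 0.01797 = 0.06661 m/d
v_s = q/n_e = 0.06661/0.10 = 0.6661 m/d
L = v × T = 0.6661 × 100 = 66.61 m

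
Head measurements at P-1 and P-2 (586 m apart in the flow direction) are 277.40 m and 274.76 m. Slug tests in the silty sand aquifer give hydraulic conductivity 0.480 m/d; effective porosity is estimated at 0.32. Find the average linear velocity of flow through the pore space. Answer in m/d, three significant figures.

Hydraulic gradient i = (277.40 − 274.76) / 586 = 2.64 / 586 = 0.004505
Specific discharge q = 0.480 × 0.004505 = 0.002162 m/d
v = Ki/n = 0.480·0.004505/0.32 = 0.006758 m/d

0.00676 m/d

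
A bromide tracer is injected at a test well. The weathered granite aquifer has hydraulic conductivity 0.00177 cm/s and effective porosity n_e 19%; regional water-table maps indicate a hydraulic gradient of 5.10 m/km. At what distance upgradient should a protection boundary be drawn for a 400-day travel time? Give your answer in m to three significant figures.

16.4 m

K = 0.00177 cm/s × 864 = 1.529 m/d
Darcy flux q = K·i = 1.529 × 0.0051 = 0.007799 m/d
Average linear velocity = 0.007799 / 0.19 = 0.04105 m/d
L = v × T = 0.04105 × 400 = 16.42 m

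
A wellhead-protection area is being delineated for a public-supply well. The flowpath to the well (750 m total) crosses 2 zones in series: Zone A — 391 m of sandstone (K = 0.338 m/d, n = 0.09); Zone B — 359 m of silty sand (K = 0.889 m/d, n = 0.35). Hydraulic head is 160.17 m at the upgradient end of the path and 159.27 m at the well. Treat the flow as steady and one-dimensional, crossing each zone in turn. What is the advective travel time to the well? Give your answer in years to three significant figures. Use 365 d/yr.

764 years

Total head drop ΔH = 160.17 − 159.27 = 0.90 m
Continuity: the same q passes through each zone, so ΔH = q·Σ(L_j/K_j) — the zones act as resistances in series.
Σ(L/K) = 391/0.338 + 359/0.889 = 1157 + 403.8 = 1561 d
q = ΔH / Σ(L/K) = 0.90 / 1561 = 5.767e-4 m/d (same in every zone)
Zone A: v = q/n = 5.767e-4/0.09 = 0.006408 m/d → t_A = 391/0.006408 = 61020 d
Zone B: v = q/n = 5.767e-4/0.35 = 0.001648 m/d → t_B = 359/0.001648 = 217900 d
Total t = 61020 + 217900 = 278900 d
   = 278900 / 365 = 764 yr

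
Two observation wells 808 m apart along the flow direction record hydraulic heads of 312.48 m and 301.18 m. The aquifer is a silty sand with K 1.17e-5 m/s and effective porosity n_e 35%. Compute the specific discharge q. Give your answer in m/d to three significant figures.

0.0141 m/d

Hydraulic gradient i = (312.48 − 301.18) / 808 = 11.30 / 808 = 0.01399
K = 1.17e-5 m/s × 86400 s/d = 1.011 m/d
Darcy flux q = K·i = 1.011 × 0.01399 = 0.01414 m/d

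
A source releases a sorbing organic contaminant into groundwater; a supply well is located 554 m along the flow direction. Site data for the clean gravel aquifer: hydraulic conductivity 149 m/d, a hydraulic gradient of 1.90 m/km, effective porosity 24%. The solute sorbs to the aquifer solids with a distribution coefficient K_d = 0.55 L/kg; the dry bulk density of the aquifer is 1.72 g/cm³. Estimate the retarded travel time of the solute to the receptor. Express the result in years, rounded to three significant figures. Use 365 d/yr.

6.36 years

Darcy flux q = K·i = 149 × 0.0019 = 0.2831 m/d
Average linear velocity = 0.2831 / 0.24 = 1.180 m/d
Retardation R = 1 + ρ_b·K_d/n = 1 + 1.72×0.55/0.24 = 4.942
Contaminant velocity v_c = v/R = 1.180/4.942 = 0.2387 m/d
t = L/v_c = 554/0.2387 = 2321 d
   = 2321/365 = 6.36 yr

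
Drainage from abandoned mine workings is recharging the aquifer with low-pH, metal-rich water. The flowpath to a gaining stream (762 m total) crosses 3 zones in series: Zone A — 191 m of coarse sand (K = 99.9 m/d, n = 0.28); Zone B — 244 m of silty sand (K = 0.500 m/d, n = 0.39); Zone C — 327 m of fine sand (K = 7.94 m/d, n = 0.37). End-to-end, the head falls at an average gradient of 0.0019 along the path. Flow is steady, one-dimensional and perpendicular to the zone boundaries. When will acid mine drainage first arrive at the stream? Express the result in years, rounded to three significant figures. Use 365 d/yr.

271 years

Steady 1-D flow in series ⇒ the Darcy flux q is identical in every zone and the zone head losses add (resistances L/K in series).
Σ(L/K) = 191/99.9 + 244/0.500 + 327/7.94 = 1.912 + 488.0 + 41.18 = 531.1 d
K_eq = L_total / Σ(L/K) = 762 / 531.1 = 1.435 m/d
q = K_eq · i = 1.435 × 0.0019 = 0.002726 m/d (same in every zone)
Zone A: v = q/n = 0.002726/0.28 = 0.009736 m/d → t_A = 191/0.009736 = 19620 d
Zone B: v = q/n = 0.002726/0.39 = 0.006990 m/d → t_B = 244/0.006990 = 34910 d
Zone C: v = q/n = 0.002726/0.37 = 0.007368 m/d → t_C = 327/0.007368 = 44380 d
Total t = 19620 + 34910 + 44380 = 98910 d
   = 98910 / 365 = 271 yr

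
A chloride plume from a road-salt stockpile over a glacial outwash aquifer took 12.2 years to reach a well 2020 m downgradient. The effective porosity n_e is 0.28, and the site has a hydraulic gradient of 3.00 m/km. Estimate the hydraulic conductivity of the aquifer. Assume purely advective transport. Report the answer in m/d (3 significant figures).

t = 12.2 years = 4453 d
v = L / t = 2020 / 4453 = 0.4536 m/d
K = v · n / i = 0.4536 × 0.28 / 0.0030 = 42.3 m/d

42.3 m/d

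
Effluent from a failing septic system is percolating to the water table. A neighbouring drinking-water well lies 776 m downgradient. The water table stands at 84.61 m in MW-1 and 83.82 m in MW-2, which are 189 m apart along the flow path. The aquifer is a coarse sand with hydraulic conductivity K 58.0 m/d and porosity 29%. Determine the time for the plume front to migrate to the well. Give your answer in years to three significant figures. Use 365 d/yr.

Hydraulic gradient i = (84.61 − 83.82) / 189 = 0.79 / 189 = 0.004180
Specific discharge q = 58.0 × 0.004180 = 0.2424 m/d
v_s = q/n_e = 0.2424/0.29 = 0.8360 m/d
t = L / v = 776 / 0.8360 = 928.3 d
   = 928.3 / 365 = 2.54 yr

2.54 years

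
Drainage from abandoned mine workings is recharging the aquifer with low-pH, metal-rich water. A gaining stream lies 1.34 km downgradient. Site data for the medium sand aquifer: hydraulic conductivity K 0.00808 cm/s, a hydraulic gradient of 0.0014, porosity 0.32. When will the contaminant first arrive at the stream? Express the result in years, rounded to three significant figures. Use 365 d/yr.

K = 0.00808 cm/s × 864 = 6.981 m/d
Specific discharge q = 6.981 × 0.0014 = 0.009774 m/d
Average linear velocity = 0.009774 / 0.32 = 0.03054 m/d
L = 1.34 km = 1340 m
t = L / v = 1340 / 0.03054 = 43870 d
   = 43870 / 365 = 120 yr

120 years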